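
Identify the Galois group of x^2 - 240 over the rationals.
Gal(K/Q) = Z/2Z (cyclic of order 2)

x^2 - 240 is irreducible over Q since 240 is not a rational square. The splitting field Q(sqrt(240)) has degree 2 over Q, and its unique nontrivial automorphism is sqrt(240) ↦ -sqrt(240). Hence Gal(Q(sqrt(240))/Q) = Z/2Z.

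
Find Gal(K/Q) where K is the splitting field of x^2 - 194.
Gal(K/Q) = Z/2Z (cyclic of order 2)

x^2 - 194 is irreducible over Q since 194 is not a rational square. The splitting field Q(sqrt(194)) has degree 2 over Q, and its unique nontrivial automorphism is sqrt(194) ↦ -sqrt(194). Hence Gal(Q(sqrt(194))/Q) = Z/2Z.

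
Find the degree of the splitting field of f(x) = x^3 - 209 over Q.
[K:Q] = 6

x^3 - 209 has one real root r = 209^(1/3) and two complex roots r*zeta_3, r*zeta_3^2 where zeta_3 = e^(2*pi*i/3). The splitting field is Q(r, zeta_3). [Q(r):Q] = 3 and [Q(zeta_3):Q] = 2 with gcd = 1, so [Q(r, zeta_3):Q] = 3 * 2 = 6.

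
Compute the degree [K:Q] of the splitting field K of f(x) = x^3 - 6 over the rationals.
[K:Q] = 6

x^3 - 6 has one real root r = 6^(1/3) and two complex roots r*zeta_3, r*zeta_3^2 where zeta_3 = e^(2*pi*i/3). The splitting field is Q(r, zeta_3). [Q(r):Q] = 3 and [Q(zeta_3):Q] = 2 with gcd = 1, so [Q(r, zeta_3):Q] = 3 * 2 = 6.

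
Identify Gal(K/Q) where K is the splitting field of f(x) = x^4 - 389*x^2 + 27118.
Gal(K/Q) = V_4 (Klein four-group, Z/2Z × Z/2Z)

f factors as (x^2 - 298)(x^2 - 91), so the splitting field is K = Q(sqrt(298), sqrt(91)). The elements 298, 91, 27118 are all non-squares in Q, so sqrt(298) and sqrt(91) generate independent quadratic extensions. Thus [K:Q] = 4 and Gal(K/Q) is generated by the two order-2 automorphisms sqrt(298) ↦ -sqrt(298) and sqrt(91) ↦ -sqrt(91), giving V_4.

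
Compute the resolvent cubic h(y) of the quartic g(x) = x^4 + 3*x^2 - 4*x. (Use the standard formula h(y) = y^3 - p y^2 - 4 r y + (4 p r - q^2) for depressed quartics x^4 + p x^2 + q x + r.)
h(y) = y^3 - 3*y^2 - 16

Identify coefficients: p = 3, q = -4, r = 0.
Plug into h(y) = y^3 - p y^2 - 4 r y + (4 p r - q^2):
  h(y) = y^3 - (3) y^2 - 4*(0) y + (4*(3)*(0) - (-4)^2)
       = y^3 + (-3) y^2 + (0) y + (-16).
Simplifying: h(y) = y^3 - 3*y^2 - 16.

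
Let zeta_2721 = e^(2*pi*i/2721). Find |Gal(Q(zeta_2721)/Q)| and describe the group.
|Gal(Q(zeta_2721)/Q)| = phi(2721) = 1812; group ≅ (Z/2721Z)^* ≅ Z/2Z × Z/906Z

The n-th cyclotomic polynomial Φ_2721(x) is the minimal polynomial of zeta_2721 over Q and has degree phi(2721) = 1812. So Q(zeta_2721) is a degree-1812 Galois extension with Galois group (Z/2721Z)^*. By CRT, (Z/2721Z)^* ≅ (Z/3Z)^* × (Z/907Z)^*. Each prime-power unit group is (Z/3Z)^* ≅ Z/2Z; (Z/907Z)^* ≅ Z/906Z. Hence Gal(Q(zeta_2721)/Q) ≅ Z/2Z × Z/906Z.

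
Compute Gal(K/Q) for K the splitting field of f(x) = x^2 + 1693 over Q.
Gal(K/Q) = Z/2Z (cyclic of order 2)

x^2 + 1693 is irreducible over Q since -1693 is not a rational square. The splitting field Q(sqrt(-1693)) has degree 2 over Q, and its unique nontrivial automorphism is sqrt(-1693) ↦ -sqrt(-1693). Hence Gal(Q(sqrt(-1693))/Q) = Z/2Z.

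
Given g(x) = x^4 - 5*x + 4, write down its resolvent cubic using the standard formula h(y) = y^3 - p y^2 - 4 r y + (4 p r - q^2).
h(y) = y^3 - 16*y - 25

Identify coefficients: p = 0, q = -5, r = 4.
Plug into h(y) = y^3 - p y^2 - 4 r y + (4 p r - q^2):
  h(y) = y^3 - (0) y^2 - 4*(4) y + (4*(0)*(4) - (-5)^2)
       = y^3 + (0) y^2 + (-16) y + (-25).
Simplifying: h(y) = y^3 - 16*y - 25.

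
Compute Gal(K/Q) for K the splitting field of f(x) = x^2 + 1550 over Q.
Gal(K/Q) = Z/2Z (cyclic of order 2)

x^2 + 1550 is irreducible over Q since -1550 is not a rational square. The splitting field Q(sqrt(-1550)) has degree 2 over Q, and its unique nontrivial automorphism is sqrt(-1550) ↦ -sqrt(-1550). Hence Gal(Q(sqrt(-1550))/Q) = Z/2Z.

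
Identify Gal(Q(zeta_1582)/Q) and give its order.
|Gal(Q(zeta_1582)/Q)| = phi(1582) = 672; group ≅ (Z/1582Z)^* ≅ Z/6Z × Z/112Z

The n-th cyclotomic polynomial Φ_1582(x) is the minimal polynomial of zeta_1582 over Q and has degree phi(1582) = 672. So Q(zeta_1582) is a degree-672 Galois extension with Galois group (Z/1582Z)^*. By CRT, (Z/1582Z)^* ≅ (Z/2Z)^* × (Z/7Z)^* × (Z/113Z)^*. Each prime-power unit group is (Z/2Z)^* ≅ trivial group (order 1); (Z/7Z)^* ≅ Z/6Z; (Z/113Z)^* ≅ Z/112Z. Hence Gal(Q(zeta_1582)/Q) ≅ Z/6Z × Z/112Z.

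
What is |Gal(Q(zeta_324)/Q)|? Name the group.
|Gal(Q(zeta_324)/Q)| = phi(324) = 108; group ≅ (Z/324Z)^* ≅ Z/2Z × Z/54Z

The n-th cyclotomic polynomial Φ_324(x) is the minimal polynomial of zeta_324 over Q and has degree phi(324) = 108. So Q(zeta_324) is a degree-108 Galois extension with Galois group (Z/324Z)^*. By CRT, (Z/324Z)^* ≅ (Z/4Z)^* × (Z/81Z)^*. Each prime-power unit group is (Z/4Z)^* ≅ Z/2Z; (Z/81Z)^* ≅ Z/54Z. Hence Gal(Q(zeta_324)/Q) ≅ Z/2Z × Z/54Z.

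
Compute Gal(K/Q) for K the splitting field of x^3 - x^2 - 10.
Gal(K/Q) = S_3 (symmetric group of order 6)

Compute the discriminant of x^3 + (-1)*x^2 + (0)*x + (-10): Δ = -2740. Since Δ is not a rational square, the Galois group is not contained in A_3; it must be the full S_3 (irreducibility of the cubic rules out anything smaller).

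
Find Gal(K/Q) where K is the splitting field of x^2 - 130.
Gal(K/Q) = Z/2Z (cyclic of order 2)

x^2 - 130 is irreducible over Q since 130 is not a rational square. The splitting field Q(sqrt(130)) has degree 2 over Q, and its unique nontrivial automorphism is sqrt(130) ↦ -sqrt(130). Hence Gal(Q(sqrt(130))/Q) = Z/2Z.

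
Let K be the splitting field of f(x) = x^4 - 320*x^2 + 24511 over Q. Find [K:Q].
[K:Q] = 4

f factors as (x^2 - 127)(x^2 - 193); the splitting field is K = Q(sqrt(127), sqrt(193)). Since 127, 193, and 24511 are all non-squares in Q, the three subfields Q(sqrt(127)), Q(sqrt(193)), Q(sqrt(24511)) are distinct degree-2 extensions, so [K:Q] = 4 (Klein four Galois group).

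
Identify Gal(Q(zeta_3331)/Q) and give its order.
|Gal(Q(zeta_3331)/Q)| = phi(3331) = 3330; group ≅ (Z/3331Z)^* ≅ Z/3330Z

The n-th cyclotomic polynomial Φ_3331(x) is the minimal polynomial of zeta_3331 over Q and has degree phi(3331) = 3330. So Q(zeta_3331) is a degree-3330 Galois extension with Galois group (Z/3331Z)^*. (Z/3331Z)^* is cyclic since 3331 is an odd prime power (or 4). Hence Gal(Q(zeta_3331)/Q) ≅ Z/3330Z.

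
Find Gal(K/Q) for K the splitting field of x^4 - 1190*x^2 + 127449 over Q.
Gal(K/Q) = Z/2Z (cyclic of order 2)

f factors as (x^2 - 1071)(x^2 - 119), so the splitting field is K = Q(sqrt(1071), sqrt(119)). The squarefree part of 1071 is 119 and the squarefree part of 119 is also 119, so sqrt(1071) and sqrt(119) are both rational multiples of sqrt(119). Hence Q(sqrt(1071)) = Q(sqrt(119)) = Q(sqrt(119)), and the splitting field collapses to a single degree-2 extension with Galois group Z/2Z.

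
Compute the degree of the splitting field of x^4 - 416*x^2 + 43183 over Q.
[K:Q] = 4

f factors as (x^2 - 199)(x^2 - 217); the splitting field is K = Q(sqrt(199), sqrt(217)). Since 199, 217, and 43183 are all non-squares in Q, the three subfields Q(sqrt(199)), Q(sqrt(217)), Q(sqrt(43183)) are distinct degree-2 extensions, so [K:Q] = 4 (Klein four Galois group).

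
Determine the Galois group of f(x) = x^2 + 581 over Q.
Gal(K/Q) = Z/2Z (cyclic of order 2)

x^2 + 581 is irreducible over Q since -581 is not a rational square. The splitting field Q(sqrt(-581)) has degree 2 over Q, and its unique nontrivial automorphism is sqrt(-581) ↦ -sqrt(-581). Hence Gal(Q(sqrt(-581))/Q) = Z/2Z.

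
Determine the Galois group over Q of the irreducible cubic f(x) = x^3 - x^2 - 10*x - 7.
Gal(K/Q) = S_3 (symmetric group of order 6)

Compute the discriminant of x^3 + (-1)*x^2 + (-10)*x + (-7): Δ = 1489. Since Δ is not a rational square, the Galois group is not contained in A_3; it must be the full S_3 (irreducibility of the cubic rules out anything smaller).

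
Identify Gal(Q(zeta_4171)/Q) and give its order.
|Gal(Q(zeta_4171)/Q)| = phi(4171) = 4032; group ≅ (Z/4171Z)^* ≅ Z/42Z × Z/96Z

The n-th cyclotomic polynomial Φ_4171(x) is the minimal polynomial of zeta_4171 over Q and has degree phi(4171) = 4032. So Q(zeta_4171) is a degree-4032 Galois extension with Galois group (Z/4171Z)^*. By CRT, (Z/4171Z)^* ≅ (Z/43Z)^* × (Z/97Z)^*. Each prime-power unit group is (Z/43Z)^* ≅ Z/42Z; (Z/97Z)^* ≅ Z/96Z. Hence Gal(Q(zeta_4171)/Q) ≅ Z/42Z × Z/96Z.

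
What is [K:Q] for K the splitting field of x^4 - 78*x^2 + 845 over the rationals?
[K:Q] = 4

f factors as (x^2 - 13)(x^2 - 65); the splitting field is K = Q(sqrt(13), sqrt(65)). Since 13, 65, and 845 are all non-squares in Q, the three subfields Q(sqrt(13)), Q(sqrt(65)), Q(sqrt(845)) are distinct degree-2 extensions, so [K:Q] = 4 (Klein four Galois group).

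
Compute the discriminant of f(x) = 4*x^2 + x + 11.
Δ = -175

For a quadratic a x^2 + b x + c the discriminant is Δ = b^2 - 4ac = (1)^2 - 4*(4)*(11) = 1 - (176) = -175.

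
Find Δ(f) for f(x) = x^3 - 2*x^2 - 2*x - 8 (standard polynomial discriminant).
Δ = -2512

For x^3 + a x^2 + b x + c the discriminant is Δ = 18 a b c - 4 a^3 c + a^2 b^2 - 4 b^3 - 27 c^2.
Plug a = -2, b = -2, c = -8:
  18*(-2)*(-2)*(-8) - 4*(-2)^3*(-8) + (-2)^2*(-2)^2 - 4*(-2)^3 - 27*(-8)^2
  = -576 + (-256) + 16 + (32) + (-1728)
  = -2512.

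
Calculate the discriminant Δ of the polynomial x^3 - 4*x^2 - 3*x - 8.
Δ = -5252

For x^3 + a x^2 + b x + c the discriminant is Δ = 18 a b c - 4 a^3 c + a^2 b^2 - 4 b^3 - 27 c^2.
Plug a = -4, b = -3, c = -8:
  18*(-4)*(-3)*(-8) - 4*(-4)^3*(-8) + (-4)^2*(-3)^2 - 4*(-3)^3 - 27*(-8)^2
  = -1728 + (-2048) + 144 + (108) + (-1728)
  = -5252.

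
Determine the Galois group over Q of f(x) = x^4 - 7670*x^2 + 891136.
Gal(K/Q) = Z/2Z (cyclic of order 2)

f factors as (x^2 - 118)(x^2 - 7552), so the splitting field is K = Q(sqrt(118), sqrt(7552)). The squarefree part of 118 is 118 and the squarefree part of 7552 is also 118, so sqrt(118) and sqrt(7552) are both rational multiples of sqrt(118). Hence Q(sqrt(118)) = Q(sqrt(7552)) = Q(sqrt(118)), and the splitting field collapses to a single degree-2 extension with Galois group Z/2Z.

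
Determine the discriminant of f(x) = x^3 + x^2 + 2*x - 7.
Δ = -1575

For x^3 + a x^2 + b x + c the discriminant is Δ = 18 a b c - 4 a^3 c + a^2 b^2 - 4 b^3 - 27 c^2.
Plug a = 1, b = 2, c = -7:
  18*(1)*(2)*(-7) - 4*(1)^3*(-7) + (1)^2*(2)^2 - 4*(2)^3 - 27*(-7)^2
  = -252 + (28) + 4 + (-32) + (-1323)
  = -1575.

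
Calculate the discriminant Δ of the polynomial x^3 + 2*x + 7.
Δ = -1355

For x^3 + a x^2 + b x + c the discriminant is Δ = 18 a b c - 4 a^3 c + a^2 b^2 - 4 b^3 - 27 c^2.
Plug a = 0, b = 2, c = 7:
  18*(0)*(2)*(7) - 4*(0)^3*(7) + (0)^2*(2)^2 - 4*(2)^3 - 27*(7)^2
  = 0 + (0) + 0 + (-32) + (-1323)
  = -1355.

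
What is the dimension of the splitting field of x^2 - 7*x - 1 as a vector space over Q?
[K:Q] = 2

The discriminant of x^2 + (-7)*x + (-1) is b^2 - 4c = 49 - (-4) = 53. Since 53 is not a perfect square in Q, the polynomial is irreducible over Q. Its two roots generate a degree-2 extension, so [K:Q] = 2.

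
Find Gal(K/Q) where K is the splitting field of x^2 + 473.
Gal(K/Q) = Z/2Z (cyclic of order 2)

x^2 + 473 is irreducible over Q since -473 is not a rational square. The splitting field Q(sqrt(-473)) has degree 2 over Q, and its unique nontrivial automorphism is sqrt(-473) ↦ -sqrt(-473). Hence Gal(Q(sqrt(-473))/Q) = Z/2Z.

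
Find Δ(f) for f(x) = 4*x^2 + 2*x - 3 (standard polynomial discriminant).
Δ = 52

For a quadratic a x^2 + b x + c the discriminant is Δ = b^2 - 4ac = (2)^2 - 4*(4)*(-3) = 4 - (-48) = 52.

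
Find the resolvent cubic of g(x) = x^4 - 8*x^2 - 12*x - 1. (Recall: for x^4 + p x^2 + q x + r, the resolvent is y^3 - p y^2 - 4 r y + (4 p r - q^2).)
h(y) = y^3 + 8*y^2 + 4*y - 112

Identify coefficients: p = -8, q = -12, r = -1.
Plug into h(y) = y^3 - p y^2 - 4 r y + (4 p r - q^2):
  h(y) = y^3 - (-8) y^2 - 4*(-1) y + (4*(-8)*(-1) - (-12)^2)
       = y^3 + (8) y^2 + (4) y + (-112).
Simplifying: h(y) = y^3 + 8*y^2 + 4*y - 112.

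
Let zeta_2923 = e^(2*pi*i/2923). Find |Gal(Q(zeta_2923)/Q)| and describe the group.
|Gal(Q(zeta_2923)/Q)| = phi(2923) = 2808; group ≅ (Z/2923Z)^* ≅ Z/36Z × Z/78Z

The n-th cyclotomic polynomial Φ_2923(x) is the minimal polynomial of zeta_2923 over Q and has degree phi(2923) = 2808. So Q(zeta_2923) is a degree-2808 Galois extension with Galois group (Z/2923Z)^*. By CRT, (Z/2923Z)^* ≅ (Z/37Z)^* × (Z/79Z)^*. Each prime-power unit group is (Z/37Z)^* ≅ Z/36Z; (Z/79Z)^* ≅ Z/78Z. Hence Gal(Q(zeta_2923)/Q) ≅ Z/36Z × Z/78Z.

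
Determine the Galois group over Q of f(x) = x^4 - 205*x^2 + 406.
Gal(K/Q) = V_4 (Klein four-group, Z/2Z × Z/2Z)

f factors as (x^2 - 203)(x^2 - 2), so the splitting field is K = Q(sqrt(203), sqrt(2)). The elements 203, 2, 406 are all non-squares in Q, so sqrt(203) and sqrt(2) generate independent quadratic extensions. Thus [K:Q] = 4 and Gal(K/Q) is generated by the two order-2 automorphisms sqrt(203) ↦ -sqrt(203) and sqrt(2) ↦ -sqrt(2), giving V_4.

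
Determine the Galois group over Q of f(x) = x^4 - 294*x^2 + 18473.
Gal(K/Q) = V_4 (Klein four-group, Z/2Z × Z/2Z)

f factors as (x^2 - 91)(x^2 - 203), so the splitting field is K = Q(sqrt(91), sqrt(203)). The elements 91, 203, 18473 are all non-squares in Q, so sqrt(91) and sqrt(203) generate independent quadratic extensions. Thus [K:Q] = 4 and Gal(K/Q) is generated by the two order-2 automorphisms sqrt(91) ↦ -sqrt(91) and sqrt(203) ↦ -sqrt(203), giving V_4.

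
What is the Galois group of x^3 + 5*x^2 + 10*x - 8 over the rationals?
Gal(K/Q) = S_3 (symmetric group of order 6)

Compute the discriminant of x^3 + (5)*x^2 + (10)*x + (-8): Δ = -6428. Since Δ is not a rational square, the Galois group is not contained in A_3; it must be the full S_3 (irreducibility of the cubic rules out anything smaller).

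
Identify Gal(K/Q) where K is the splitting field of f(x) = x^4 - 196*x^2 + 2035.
Gal(K/Q) = V_4 (Klein four-group, Z/2Z × Z/2Z)

f factors as (x^2 - 185)(x^2 - 11), so the splitting field is K = Q(sqrt(185), sqrt(11)). The elements 185, 11, 2035 are all non-squares in Q, so sqrt(185) and sqrt(11) generate independent quadratic extensions. Thus [K:Q] = 4 and Gal(K/Q) is generated by the two order-2 automorphisms sqrt(185) ↦ -sqrt(185) and sqrt(11) ↦ -sqrt(11), giving V_4.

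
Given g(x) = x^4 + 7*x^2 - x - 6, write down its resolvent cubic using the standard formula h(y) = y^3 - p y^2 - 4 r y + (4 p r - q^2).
h(y) = y^3 - 7*y^2 + 24*y - 169

Identify coefficients: p = 7, q = -1, r = -6.
Plug into h(y) = y^3 - p y^2 - 4 r y + (4 p r - q^2):
  h(y) = y^3 - (7) y^2 - 4*(-6) y + (4*(7)*(-6) - (-1)^2)
       = y^3 + (-7) y^2 + (24) y + (-169).
Simplifying: h(y) = y^3 - 7*y^2 + 24*y - 169.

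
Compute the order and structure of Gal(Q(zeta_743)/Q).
|Gal(Q(zeta_743)/Q)| = phi(743) = 742; group ≅ (Z/743Z)^* ≅ Z/742Z

The n-th cyclotomic polynomial Φ_743(x) is the minimal polynomial of zeta_743 over Q and has degree phi(743) = 742. So Q(zeta_743) is a degree-742 Galois extension with Galois group (Z/743Z)^*. (Z/743Z)^* is cyclic since 743 is an odd prime power (or 4). Hence Gal(Q(zeta_743)/Q) ≅ Z/742Z.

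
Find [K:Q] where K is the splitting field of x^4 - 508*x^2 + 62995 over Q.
[K:Q] = 4

f factors as (x^2 - 293)(x^2 - 215); the splitting field is K = Q(sqrt(293), sqrt(215)). Since 293, 215, and 62995 are all non-squares in Q, the three subfields Q(sqrt(293)), Q(sqrt(215)), Q(sqrt(62995)) are distinct degree-2 extensions, so [K:Q] = 4 (Klein four Galois group).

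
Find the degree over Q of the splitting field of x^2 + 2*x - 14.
[K:Q] = 2

The discriminant of x^2 + (2)*x + (-14) is b^2 - 4c = 4 - (-56) = 60. Since 60 is not a perfect square in Q, the polynomial is irreducible over Q. Its two roots generate a degree-2 extension, so [K:Q] = 2.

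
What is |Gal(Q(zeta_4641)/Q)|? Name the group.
|Gal(Q(zeta_4641)/Q)| = phi(4641) = 2304; group ≅ (Z/4641Z)^* ≅ Z/2Z × Z/6Z × Z/12Z × Z/16Z

The n-th cyclotomic polynomial Φ_4641(x) is the minimal polynomial of zeta_4641 over Q and has degree phi(4641) = 2304. So Q(zeta_4641) is a degree-2304 Galois extension with Galois group (Z/4641Z)^*. By CRT, (Z/4641Z)^* ≅ (Z/3Z)^* × (Z/7Z)^* × (Z/13Z)^* × (Z/17Z)^*. Each prime-power unit group is (Z/3Z)^* ≅ Z/2Z; (Z/7Z)^* ≅ Z/6Z; (Z/13Z)^* ≅ Z/12Z; (Z/17Z)^* ≅ Z/16Z. Hence Gal(Q(zeta_4641)/Q) ≅ Z/2Z × Z/6Z × Z/12Z × Z/16Z.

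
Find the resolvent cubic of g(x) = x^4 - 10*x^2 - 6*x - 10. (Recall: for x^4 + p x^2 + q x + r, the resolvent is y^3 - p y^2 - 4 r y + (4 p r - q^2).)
h(y) = y^3 + 10*y^2 + 40*y + 364

Identify coefficients: p = -10, q = -6, r = -10.
Plug into h(y) = y^3 - p y^2 - 4 r y + (4 p r - q^2):
  h(y) = y^3 - (-10) y^2 - 4*(-10) y + (4*(-10)*(-10) - (-6)^2)
       = y^3 + (10) y^2 + (40) y + (364).
Simplifying: h(y) = y^3 + 10*y^2 + 40*y + 364.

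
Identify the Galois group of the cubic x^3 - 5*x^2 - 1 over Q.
Gal(K/Q) = S_3 (symmetric group of order 6)

Compute the discriminant of x^3 + (-5)*x^2 + (0)*x + (-1): Δ = -527. Since Δ is not a rational square, the Galois group is not contained in A_3; it must be the full S_3 (irreducibility of the cubic rules out anything smaller).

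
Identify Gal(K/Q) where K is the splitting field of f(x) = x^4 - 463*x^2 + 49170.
Gal(K/Q) = V_4 (Klein four-group, Z/2Z × Z/2Z)

f factors as (x^2 - 298)(x^2 - 165), so the splitting field is K = Q(sqrt(298), sqrt(165)). The elements 298, 165, 49170 are all non-squares in Q, so sqrt(298) and sqrt(165) generate independent quadratic extensions. Thus [K:Q] = 4 and Gal(K/Q) is generated by the two order-2 automorphisms sqrt(298) ↦ -sqrt(298) and sqrt(165) ↦ -sqrt(165), giving V_4.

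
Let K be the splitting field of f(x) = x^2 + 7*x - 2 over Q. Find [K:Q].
[K:Q] = 2

The discriminant of x^2 + (7)*x + (-2) is b^2 - 4c = 49 - (-8) = 57. Since 57 is not a perfect square in Q, the polynomial is irreducible over Q. Its two roots generate a degree-2 extension, so [K:Q] = 2.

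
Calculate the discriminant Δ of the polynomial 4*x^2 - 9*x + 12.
Δ = -111

For a quadratic a x^2 + b x + c the discriminant is Δ = b^2 - 4ac = (-9)^2 - 4*(4)*(12) = 81 - (192) = -111.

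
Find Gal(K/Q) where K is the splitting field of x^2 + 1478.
Gal(K/Q) = Z/2Z (cyclic of order 2)

x^2 + 1478 is irreducible over Q since -1478 is not a rational square. The splitting field Q(sqrt(-1478)) has degree 2 over Q, and its unique nontrivial automorphism is sqrt(-1478) ↦ -sqrt(-1478). Hence Gal(Q(sqrt(-1478))/Q) = Z/2Z.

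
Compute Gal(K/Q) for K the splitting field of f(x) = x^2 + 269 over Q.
Gal(K/Q) = Z/2Z (cyclic of order 2)

x^2 + 269 is irreducible over Q since -269 is not a rational square. The splitting field Q(sqrt(-269)) has degree 2 over Q, and its unique nontrivial automorphism is sqrt(-269) ↦ -sqrt(-269). Hence Gal(Q(sqrt(-269))/Q) = Z/2Z.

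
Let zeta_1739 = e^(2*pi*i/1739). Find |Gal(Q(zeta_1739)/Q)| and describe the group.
|Gal(Q(zeta_1739)/Q)| = phi(1739) = 1656; group ≅ (Z/1739Z)^* ≅ Z/36Z × Z/46Z

The n-th cyclotomic polynomial Φ_1739(x) is the minimal polynomial of zeta_1739 over Q and has degree phi(1739) = 1656. So Q(zeta_1739) is a degree-1656 Galois extension with Galois group (Z/1739Z)^*. By CRT, (Z/1739Z)^* ≅ (Z/37Z)^* × (Z/47Z)^*. Each prime-power unit group is (Z/37Z)^* ≅ Z/36Z; (Z/47Z)^* ≅ Z/46Z. Hence Gal(Q(zeta_1739)/Q) ≅ Z/36Z × Z/46Z.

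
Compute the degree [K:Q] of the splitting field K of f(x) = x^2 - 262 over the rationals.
[K:Q] = 2

The polynomial x^2 - 262 is irreducible over Q since 262 is not a perfect square. Its splitting field is Q(sqrt(262)), which has degree 2 over Q.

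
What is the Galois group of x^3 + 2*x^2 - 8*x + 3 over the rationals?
Gal(K/Q) = S_3 (symmetric group of order 6)

Compute the discriminant of x^3 + (2)*x^2 + (-8)*x + (3): Δ = 1101. Since Δ is not a rational square, the Galois group is not contained in A_3; it must be the full S_3 (irreducibility of the cubic rules out anything smaller).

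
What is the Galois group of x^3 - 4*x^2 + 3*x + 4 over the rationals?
Gal(K/Q) = S_3 (symmetric group of order 6)

Compute the discriminant of x^3 + (-4)*x^2 + (3)*x + (4): Δ = -236. Since Δ is not a rational square, the Galois group is not contained in A_3; it must be the full S_3 (irreducibility of the cubic rules out anything smaller).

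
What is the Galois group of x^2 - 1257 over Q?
Gal(K/Q) = Z/2Z (cyclic of order 2)

x^2 - 1257 is irreducible over Q since 1257 is not a rational square. The splitting field Q(sqrt(1257)) has degree 2 over Q, and its unique nontrivial automorphism is sqrt(1257) ↦ -sqrt(1257). Hence Gal(Q(sqrt(1257))/Q) = Z/2Z.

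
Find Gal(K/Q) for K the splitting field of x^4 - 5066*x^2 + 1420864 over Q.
Gal(K/Q) = Z/2Z (cyclic of order 2)

f factors as (x^2 - 298)(x^2 - 4768), so the splitting field is K = Q(sqrt(298), sqrt(4768)). The squarefree part of 298 is 298 and the squarefree part of 4768 is also 298, so sqrt(298) and sqrt(4768) are both rational multiples of sqrt(298). Hence Q(sqrt(298)) = Q(sqrt(4768)) = Q(sqrt(298)), and the splitting field collapses to a single degree-2 extension with Galois group Z/2Z.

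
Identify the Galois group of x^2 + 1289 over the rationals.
Gal(K/Q) = Z/2Z (cyclic of order 2)

x^2 + 1289 is irreducible over Q since -1289 is not a rational square. The splitting field Q(sqrt(-1289)) has degree 2 over Q, and its unique nontrivial automorphism is sqrt(-1289) ↦ -sqrt(-1289). Hence Gal(Q(sqrt(-1289))/Q) = Z/2Z.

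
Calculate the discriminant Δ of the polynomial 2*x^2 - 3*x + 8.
Δ = -55

For a quadratic a x^2 + b x + c the discriminant is Δ = b^2 - 4ac = (-3)^2 - 4*(2)*(8) = 9 - (64) = -55.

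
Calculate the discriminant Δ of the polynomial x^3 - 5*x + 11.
Δ = -2767

For a depressed cubic x^3 + p x + q the discriminant is Δ = -4 p^3 - 27 q^2 = -4*(-5)^3 - 27*(11)^2 = 500 - 3267 = -2767.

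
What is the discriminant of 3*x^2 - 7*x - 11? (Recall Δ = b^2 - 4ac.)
Δ = 181

For a quadratic a x^2 + b x + c the discriminant is Δ = b^2 - 4ac = (-7)^2 - 4*(3)*(-11) = 49 - (-132) = 181.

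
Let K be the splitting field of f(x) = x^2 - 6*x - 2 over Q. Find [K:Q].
[K:Q] = 2

The discriminant of x^2 + (-6)*x + (-2) is b^2 - 4c = 36 - (-8) = 44. Since 44 is not a perfect square in Q, the polynomial is irreducible over Q. Its two roots generate a degree-2 extension, so [K:Q] = 2.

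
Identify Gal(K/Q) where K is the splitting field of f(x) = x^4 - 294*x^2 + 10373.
Gal(K/Q) = V_4 (Klein four-group, Z/2Z × Z/2Z)

f factors as (x^2 - 253)(x^2 - 41), so the splitting field is K = Q(sqrt(253), sqrt(41)). The elements 253, 41, 10373 are all non-squares in Q, so sqrt(253) and sqrt(41) generate independent quadratic extensions. Thus [K:Q] = 4 and Gal(K/Q) is generated by the two order-2 automorphisms sqrt(253) ↦ -sqrt(253) and sqrt(41) ↦ -sqrt(41), giving V_4.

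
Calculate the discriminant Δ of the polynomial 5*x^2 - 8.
Δ = 160

For a quadratic a x^2 + b x + c the discriminant is Δ = b^2 - 4ac = (0)^2 - 4*(5)*(-8) = 0 - (-160) = 160.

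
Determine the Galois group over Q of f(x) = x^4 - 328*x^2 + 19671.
Gal(K/Q) = V_4 (Klein four-group, Z/2Z × Z/2Z)

f factors as (x^2 - 249)(x^2 - 79), so the splitting field is K = Q(sqrt(249), sqrt(79)). The elements 249, 79, 19671 are all non-squares in Q, so sqrt(249) and sqrt(79) generate independent quadratic extensions. Thus [K:Q] = 4 and Gal(K/Q) is generated by the two order-2 automorphisms sqrt(249) ↦ -sqrt(249) and sqrt(79) ↦ -sqrt(79), giving V_4.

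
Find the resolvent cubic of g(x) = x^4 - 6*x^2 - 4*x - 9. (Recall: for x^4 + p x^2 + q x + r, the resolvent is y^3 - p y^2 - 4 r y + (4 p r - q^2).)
h(y) = y^3 + 6*y^2 + 36*y + 200

Identify coefficients: p = -6, q = -4, r = -9.
Plug into h(y) = y^3 - p y^2 - 4 r y + (4 p r - q^2):
  h(y) = y^3 - (-6) y^2 - 4*(-9) y + (4*(-6)*(-9) - (-4)^2)
       = y^3 + (6) y^2 + (36) y + (200).
Simplifying: h(y) = y^3 + 6*y^2 + 36*y + 200.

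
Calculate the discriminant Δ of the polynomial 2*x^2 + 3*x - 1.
Δ = 17

For a quadratic a x^2 + b x + c the discriminant is Δ = b^2 - 4ac = (3)^2 - 4*(2)*(-1) = 9 - (-8) = 17.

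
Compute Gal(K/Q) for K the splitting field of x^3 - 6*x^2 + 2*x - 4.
Gal(K/Q) = S_3 (symmetric group of order 6)

Compute the discriminant of x^3 + (-6)*x^2 + (2)*x + (-4): Δ = -2912. Since Δ is not a rational square, the Galois group is not contained in A_3; it must be the full S_3 (irreducibility of the cubic rules out anything smaller).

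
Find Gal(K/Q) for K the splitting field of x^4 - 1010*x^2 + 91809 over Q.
Gal(K/Q) = Z/2Z (cyclic of order 2)

f factors as (x^2 - 101)(x^2 - 909), so the splitting field is K = Q(sqrt(101), sqrt(909)). The squarefree part of 101 is 101 and the squarefree part of 909 is also 101, so sqrt(101) and sqrt(909) are both rational multiples of sqrt(101). Hence Q(sqrt(101)) = Q(sqrt(909)) = Q(sqrt(101)), and the splitting field collapses to a single degree-2 extension with Galois group Z/2Z.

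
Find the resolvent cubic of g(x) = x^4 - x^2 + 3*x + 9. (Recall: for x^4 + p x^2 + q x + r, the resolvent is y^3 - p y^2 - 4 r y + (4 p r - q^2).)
h(y) = y^3 + y^2 - 36*y - 45

Identify coefficients: p = -1, q = 3, r = 9.
Plug into h(y) = y^3 - p y^2 - 4 r y + (4 p r - q^2):
  h(y) = y^3 - (-1) y^2 - 4*(9) y + (4*(-1)*(9) - (3)^2)
       = y^3 + (1) y^2 + (-36) y + (-45).
Simplifying: h(y) = y^3 + y^2 - 36*y - 45.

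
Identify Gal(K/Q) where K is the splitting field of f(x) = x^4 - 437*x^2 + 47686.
Gal(K/Q) = V_4 (Klein four-group, Z/2Z × Z/2Z)

f factors as (x^2 - 226)(x^2 - 211), so the splitting field is K = Q(sqrt(226), sqrt(211)). The elements 226, 211, 47686 are all non-squares in Q, so sqrt(226) and sqrt(211) generate independent quadratic extensions. Thus [K:Q] = 4 and Gal(K/Q) is generated by the two order-2 automorphisms sqrt(226) ↦ -sqrt(226) and sqrt(211) ↦ -sqrt(211), giving V_4.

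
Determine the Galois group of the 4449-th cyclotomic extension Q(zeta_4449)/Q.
|Gal(Q(zeta_4449)/Q)| = phi(4449) = 2964; group ≅ (Z/4449Z)^* ≅ Z/2Z × Z/1482Z

The n-th cyclotomic polynomial Φ_4449(x) is the minimal polynomial of zeta_4449 over Q and has degree phi(4449) = 2964. So Q(zeta_4449) is a degree-2964 Galois extension with Galois group (Z/4449Z)^*. By CRT, (Z/4449Z)^* ≅ (Z/3Z)^* × (Z/1483Z)^*. Each prime-power unit group is (Z/3Z)^* ≅ Z/2Z; (Z/1483Z)^* ≅ Z/1482Z. Hence Gal(Q(zeta_4449)/Q) ≅ Z/2Z × Z/1482Z.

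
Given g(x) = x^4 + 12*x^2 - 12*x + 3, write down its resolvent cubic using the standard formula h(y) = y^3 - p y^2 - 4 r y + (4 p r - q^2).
h(y) = y^3 - 12*y^2 - 12*y

Identify coefficients: p = 12, q = -12, r = 3.
Plug into h(y) = y^3 - p y^2 - 4 r y + (4 p r - q^2):
  h(y) = y^3 - (12) y^2 - 4*(3) y + (4*(12)*(3) - (-12)^2)
       = y^3 + (-12) y^2 + (-12) y + (0).
Simplifying: h(y) = y^3 - 12*y^2 - 12*y.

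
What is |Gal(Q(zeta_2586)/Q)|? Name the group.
|Gal(Q(zeta_2586)/Q)| = phi(2586) = 860; group ≅ (Z/2586Z)^* ≅ Z/2Z × Z/430Z

The n-th cyclotomic polynomial Φ_2586(x) is the minimal polynomial of zeta_2586 over Q and has degree phi(2586) = 860. So Q(zeta_2586) is a degree-860 Galois extension with Galois group (Z/2586Z)^*. By CRT, (Z/2586Z)^* ≅ (Z/2Z)^* × (Z/3Z)^* × (Z/431Z)^*. Each prime-power unit group is (Z/2Z)^* ≅ trivial group (order 1); (Z/3Z)^* ≅ Z/2Z; (Z/431Z)^* ≅ Z/430Z. Hence Gal(Q(zeta_2586)/Q) ≅ Z/2Z × Z/430Z.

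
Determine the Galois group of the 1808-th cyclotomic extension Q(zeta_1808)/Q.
|Gal(Q(zeta_1808)/Q)| = phi(1808) = 896; group ≅ (Z/1808Z)^* ≅ Z/2Z × Z/4Z × Z/112Z

The n-th cyclotomic polynomial Φ_1808(x) is the minimal polynomial of zeta_1808 over Q and has degree phi(1808) = 896. So Q(zeta_1808) is a degree-896 Galois extension with Galois group (Z/1808Z)^*. By CRT, (Z/1808Z)^* ≅ (Z/16Z)^* × (Z/113Z)^*. Each prime-power unit group is (Z/16Z)^* ≅ Z/2Z × Z/4Z; (Z/113Z)^* ≅ Z/112Z. Hence Gal(Q(zeta_1808)/Q) ≅ Z/2Z × Z/4Z × Z/112Z.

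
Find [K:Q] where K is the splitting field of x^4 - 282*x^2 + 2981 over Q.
[K:Q] = 4

f factors as (x^2 - 11)(x^2 - 271); the splitting field is K = Q(sqrt(11), sqrt(271)). Since 11, 271, and 2981 are all non-squares in Q, the three subfields Q(sqrt(11)), Q(sqrt(271)), Q(sqrt(2981)) are distinct degree-2 extensions, so [K:Q] = 4 (Klein four Galois group).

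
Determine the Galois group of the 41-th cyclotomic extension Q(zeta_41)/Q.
|Gal(Q(zeta_41)/Q)| = phi(41) = 40; group ≅ (Z/41Z)^* ≅ Z/40Z

The n-th cyclotomic polynomial Φ_41(x) is the minimal polynomial of zeta_41 over Q and has degree phi(41) = 40. So Q(zeta_41) is a degree-40 Galois extension with Galois group (Z/41Z)^*. (Z/41Z)^* is cyclic since 41 is an odd prime power (or 4). Hence Gal(Q(zeta_41)/Q) ≅ Z/40Z.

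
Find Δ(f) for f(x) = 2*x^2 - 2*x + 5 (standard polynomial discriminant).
Δ = -36

For a quadratic a x^2 + b x + c the discriminant is Δ = b^2 - 4ac = (-2)^2 - 4*(2)*(5) = 4 - (40) = -36.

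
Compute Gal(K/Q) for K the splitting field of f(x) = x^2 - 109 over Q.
Gal(K/Q) = Z/2Z (cyclic of order 2)

x^2 - 109 is irreducible over Q since 109 is not a rational square. The splitting field Q(sqrt(109)) has degree 2 over Q, and its unique nontrivial automorphism is sqrt(109) ↦ -sqrt(109). Hence Gal(Q(sqrt(109))/Q) = Z/2Z.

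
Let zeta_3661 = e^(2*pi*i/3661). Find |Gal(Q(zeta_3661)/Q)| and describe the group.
|Gal(Q(zeta_3661)/Q)| = phi(3661) = 3132; group ≅ (Z/3661Z)^* ≅ Z/6Z × Z/522Z

The n-th cyclotomic polynomial Φ_3661(x) is the minimal polynomial of zeta_3661 over Q and has degree phi(3661) = 3132. So Q(zeta_3661) is a degree-3132 Galois extension with Galois group (Z/3661Z)^*. By CRT, (Z/3661Z)^* ≅ (Z/7Z)^* × (Z/523Z)^*. Each prime-power unit group is (Z/7Z)^* ≅ Z/6Z; (Z/523Z)^* ≅ Z/522Z. Hence Gal(Q(zeta_3661)/Q) ≅ Z/6Z × Z/522Z.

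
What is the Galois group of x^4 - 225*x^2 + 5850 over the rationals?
Gal(K/Q) = V_4 (Klein four-group, Z/2Z × Z/2Z)

f factors as (x^2 - 195)(x^2 - 30), so the splitting field is K = Q(sqrt(195), sqrt(30)). The elements 195, 30, 5850 are all non-squares in Q, so sqrt(195) and sqrt(30) generate independent quadratic extensions. Thus [K:Q] = 4 and Gal(K/Q) is generated by the two order-2 automorphisms sqrt(195) ↦ -sqrt(195) and sqrt(30) ↦ -sqrt(30), giving V_4.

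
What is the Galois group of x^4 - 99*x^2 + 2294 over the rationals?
Gal(K/Q) = V_4 (Klein four-group, Z/2Z × Z/2Z)

f factors as (x^2 - 62)(x^2 - 37), so the splitting field is K = Q(sqrt(62), sqrt(37)). The elements 62, 37, 2294 are all non-squares in Q, so sqrt(62) and sqrt(37) generate independent quadratic extensions. Thus [K:Q] = 4 and Gal(K/Q) is generated by the two order-2 automorphisms sqrt(62) ↦ -sqrt(62) and sqrt(37) ↦ -sqrt(37), giving V_4.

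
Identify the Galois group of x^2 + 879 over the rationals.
Gal(K/Q) = Z/2Z (cyclic of order 2)

x^2 + 879 is irreducible over Q since -879 is not a rational square. The splitting field Q(sqrt(-879)) has degree 2 over Q, and its unique nontrivial automorphism is sqrt(-879) ↦ -sqrt(-879). Hence Gal(Q(sqrt(-879))/Q) = Z/2Z.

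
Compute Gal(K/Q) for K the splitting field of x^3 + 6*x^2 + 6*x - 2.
Gal(K/Q) = S_3 (symmetric group of order 6)

Compute the discriminant of x^3 + (6)*x^2 + (6)*x + (-2): Δ = 756. Since Δ is not a rational square, the Galois group is not contained in A_3; it must be the full S_3 (irreducibility of the cubic rules out anything smaller).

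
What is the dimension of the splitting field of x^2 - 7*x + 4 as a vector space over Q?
[K:Q] = 2

The discriminant of x^2 + (-7)*x + (4) is b^2 - 4c = 49 - (16) = 33. Since 33 is not a perfect square in Q, the polynomial is irreducible over Q. Its two roots generate a degree-2 extension, so [K:Q] = 2.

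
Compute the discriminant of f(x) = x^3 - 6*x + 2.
Δ = 756

For a depressed cubic x^3 + p x + q the discriminant is Δ = -4 p^3 - 27 q^2 = -4*(-6)^3 - 27*(2)^2 = 864 - 108 = 756.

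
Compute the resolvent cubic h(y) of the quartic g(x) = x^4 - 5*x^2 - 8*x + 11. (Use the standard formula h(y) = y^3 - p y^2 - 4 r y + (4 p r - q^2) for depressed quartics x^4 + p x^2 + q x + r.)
h(y) = y^3 + 5*y^2 - 44*y - 284

Identify coefficients: p = -5, q = -8, r = 11.
Plug into h(y) = y^3 - p y^2 - 4 r y + (4 p r - q^2):
  h(y) = y^3 - (-5) y^2 - 4*(11) y + (4*(-5)*(11) - (-8)^2)
       = y^3 + (5) y^2 + (-44) y + (-284).
Simplifying: h(y) = y^3 + 5*y^2 - 44*y - 284.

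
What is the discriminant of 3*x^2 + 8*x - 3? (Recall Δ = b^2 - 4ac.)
Δ = 100

For a quadratic a x^2 + b x + c the discriminant is Δ = b^2 - 4ac = (8)^2 - 4*(3)*(-3) = 64 - (-36) = 100.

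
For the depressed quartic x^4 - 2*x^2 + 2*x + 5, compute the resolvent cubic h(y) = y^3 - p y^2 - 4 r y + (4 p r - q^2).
h(y) = y^3 + 2*y^2 - 20*y - 44

Identify coefficients: p = -2, q = 2, r = 5.
Plug into h(y) = y^3 - p y^2 - 4 r y + (4 p r - q^2):
  h(y) = y^3 - (-2) y^2 - 4*(5) y + (4*(-2)*(5) - (2)^2)
       = y^3 + (2) y^2 + (-20) y + (-44).
Simplifying: h(y) = y^3 + 2*y^2 - 20*y - 44.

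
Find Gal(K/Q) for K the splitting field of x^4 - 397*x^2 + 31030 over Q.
Gal(K/Q) = V_4 (Klein four-group, Z/2Z × Z/2Z)

f factors as (x^2 - 290)(x^2 - 107), so the splitting field is K = Q(sqrt(290), sqrt(107)). The elements 290, 107, 31030 are all non-squares in Q, so sqrt(290) and sqrt(107) generate independent quadratic extensions. Thus [K:Q] = 4 and Gal(K/Q) is generated by the two order-2 automorphisms sqrt(290) ↦ -sqrt(290) and sqrt(107) ↦ -sqrt(107), giving V_4.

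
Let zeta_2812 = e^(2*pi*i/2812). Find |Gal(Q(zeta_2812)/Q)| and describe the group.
|Gal(Q(zeta_2812)/Q)| = phi(2812) = 1296; group ≅ (Z/2812Z)^* ≅ Z/2Z × Z/18Z × Z/36Z

The n-th cyclotomic polynomial Φ_2812(x) is the minimal polynomial of zeta_2812 over Q and has degree phi(2812) = 1296. So Q(zeta_2812) is a degree-1296 Galois extension with Galois group (Z/2812Z)^*. By CRT, (Z/2812Z)^* ≅ (Z/4Z)^* × (Z/19Z)^* × (Z/37Z)^*. Each prime-power unit group is (Z/4Z)^* ≅ Z/2Z; (Z/19Z)^* ≅ Z/18Z; (Z/37Z)^* ≅ Z/36Z. Hence Gal(Q(zeta_2812)/Q) ≅ Z/2Z × Z/18Z × Z/36Z.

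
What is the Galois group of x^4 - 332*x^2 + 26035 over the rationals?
Gal(K/Q) = V_4 (Klein four-group, Z/2Z × Z/2Z)

f factors as (x^2 - 127)(x^2 - 205), so the splitting field is K = Q(sqrt(127), sqrt(205)). The elements 127, 205, 26035 are all non-squares in Q, so sqrt(127) and sqrt(205) generate independent quadratic extensions. Thus [K:Q] = 4 and Gal(K/Q) is generated by the two order-2 automorphisms sqrt(127) ↦ -sqrt(127) and sqrt(205) ↦ -sqrt(205), giving V_4.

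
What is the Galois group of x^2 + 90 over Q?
Gal(K/Q) = Z/2Z (cyclic of order 2)

x^2 + 90 is irreducible over Q since -90 is not a rational square. The splitting field Q(sqrt(-90)) has degree 2 over Q, and its unique nontrivial automorphism is sqrt(-90) ↦ -sqrt(-90). Hence Gal(Q(sqrt(-90))/Q) = Z/2Z.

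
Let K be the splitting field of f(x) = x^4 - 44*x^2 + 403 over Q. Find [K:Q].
[K:Q] = 4

f factors as (x^2 - 31)(x^2 - 13); the splitting field is K = Q(sqrt(31), sqrt(13)). Since 31, 13, and 403 are all non-squares in Q, the three subfields Q(sqrt(31)), Q(sqrt(13)), Q(sqrt(403)) are distinct degree-2 extensions, so [K:Q] = 4 (Klein four Galois group).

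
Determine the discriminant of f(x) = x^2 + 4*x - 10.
Δ = 56

For a quadratic a x^2 + b x + c the discriminant is Δ = b^2 - 4ac = (4)^2 - 4*(1)*(-10) = 16 - (-40) = 56.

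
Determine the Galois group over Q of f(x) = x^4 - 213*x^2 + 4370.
Gal(K/Q) = V_4 (Klein four-group, Z/2Z × Z/2Z)

f factors as (x^2 - 23)(x^2 - 190), so the splitting field is K = Q(sqrt(23), sqrt(190)). The elements 23, 190, 4370 are all non-squares in Q, so sqrt(23) and sqrt(190) generate independent quadratic extensions. Thus [K:Q] = 4 and Gal(K/Q) is generated by the two order-2 automorphisms sqrt(23) ↦ -sqrt(23) and sqrt(190) ↦ -sqrt(190), giving V_4.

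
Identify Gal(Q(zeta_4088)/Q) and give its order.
|Gal(Q(zeta_4088)/Q)| = phi(4088) = 1728; group ≅ (Z/4088Z)^* ≅ Z/2Z × Z/2Z × Z/6Z × Z/72Z

The n-th cyclotomic polynomial Φ_4088(x) is the minimal polynomial of zeta_4088 over Q and has degree phi(4088) = 1728. So Q(zeta_4088) is a degree-1728 Galois extension with Galois group (Z/4088Z)^*. By CRT, (Z/4088Z)^* ≅ (Z/8Z)^* × (Z/7Z)^* × (Z/73Z)^*. Each prime-power unit group is (Z/8Z)^* ≅ Z/2Z × Z/2Z; (Z/7Z)^* ≅ Z/6Z; (Z/73Z)^* ≅ Z/72Z. Hence Gal(Q(zeta_4088)/Q) ≅ Z/2Z × Z/2Z × Z/6Z × Z/72Z.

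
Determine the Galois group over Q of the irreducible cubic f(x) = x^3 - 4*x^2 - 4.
Gal(K/Q) = S_3 (symmetric group of order 6)

Compute the discriminant of x^3 + (-4)*x^2 + (0)*x + (-4): Δ = -1456. Since Δ is not a rational square, the Galois group is not contained in A_3; it must be the full S_3 (irreducibility of the cubic rules out anything smaller).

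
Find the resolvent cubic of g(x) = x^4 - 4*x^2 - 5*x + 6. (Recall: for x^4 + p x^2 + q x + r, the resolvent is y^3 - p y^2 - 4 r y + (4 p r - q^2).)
h(y) = y^3 + 4*y^2 - 24*y - 121

Identify coefficients: p = -4, q = -5, r = 6.
Plug into h(y) = y^3 - p y^2 - 4 r y + (4 p r - q^2):
  h(y) = y^3 - (-4) y^2 - 4*(6) y + (4*(-4)*(6) - (-5)^2)
       = y^3 + (4) y^2 + (-24) y + (-121).
Simplifying: h(y) = y^3 + 4*y^2 - 24*y - 121.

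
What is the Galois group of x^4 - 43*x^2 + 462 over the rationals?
Gal(K/Q) = V_4 (Klein four-group, Z/2Z × Z/2Z)

f factors as (x^2 - 21)(x^2 - 22), so the splitting field is K = Q(sqrt(21), sqrt(22)). The elements 21, 22, 462 are all non-squares in Q, so sqrt(21) and sqrt(22) generate independent quadratic extensions. Thus [K:Q] = 4 and Gal(K/Q) is generated by the two order-2 automorphisms sqrt(21) ↦ -sqrt(21) and sqrt(22) ↦ -sqrt(22), giving V_4.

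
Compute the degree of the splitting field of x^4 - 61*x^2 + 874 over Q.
[K:Q] = 4

f factors as (x^2 - 23)(x^2 - 38); the splitting field is K = Q(sqrt(23), sqrt(38)). Since 23, 38, and 874 are all non-squares in Q, the three subfields Q(sqrt(23)), Q(sqrt(38)), Q(sqrt(874)) are distinct degree-2 extensions, so [K:Q] = 4 (Klein four Galois group).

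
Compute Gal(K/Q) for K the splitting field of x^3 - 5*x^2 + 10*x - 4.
Gal(K/Q) = S_3 (symmetric group of order 6)

Compute the discriminant of x^3 + (-5)*x^2 + (10)*x + (-4): Δ = -332. Since Δ is not a rational square, the Galois group is not contained in A_3; it must be the full S_3 (irreducibility of the cubic rules out anything smaller).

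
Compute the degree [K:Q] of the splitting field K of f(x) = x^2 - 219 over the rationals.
[K:Q] = 2

The polynomial x^2 - 219 is irreducible over Q since 219 is not a perfect square. Its splitting field is Q(sqrt(219)), which has degree 2 over Q.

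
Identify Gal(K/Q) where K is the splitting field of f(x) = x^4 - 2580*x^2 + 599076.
Gal(K/Q) = Z/2Z (cyclic of order 2)

f factors as (x^2 - 258)(x^2 - 2322), so the splitting field is K = Q(sqrt(258), sqrt(2322)). The squarefree part of 258 is 258 and the squarefree part of 2322 is also 258, so sqrt(258) and sqrt(2322) are both rational multiples of sqrt(258). Hence Q(sqrt(258)) = Q(sqrt(2322)) = Q(sqrt(258)), and the splitting field collapses to a single degree-2 extension with Galois group Z/2Z.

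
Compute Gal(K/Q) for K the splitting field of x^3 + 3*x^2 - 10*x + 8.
Gal(K/Q) = S_3 (symmetric group of order 6)

Compute the discriminant of x^3 + (3)*x^2 + (-10)*x + (8): Δ = -2012. Since Δ is not a rational square, the Galois group is not contained in A_3; it must be the full S_3 (irreducibility of the cubic rules out anything smaller).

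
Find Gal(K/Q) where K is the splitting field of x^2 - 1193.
Gal(K/Q) = Z/2Z (cyclic of order 2)

x^2 - 1193 is irreducible over Q since 1193 is not a rational square. The splitting field Q(sqrt(1193)) has degree 2 over Q, and its unique nontrivial automorphism is sqrt(1193) ↦ -sqrt(1193). Hence Gal(Q(sqrt(1193))/Q) = Z/2Z.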